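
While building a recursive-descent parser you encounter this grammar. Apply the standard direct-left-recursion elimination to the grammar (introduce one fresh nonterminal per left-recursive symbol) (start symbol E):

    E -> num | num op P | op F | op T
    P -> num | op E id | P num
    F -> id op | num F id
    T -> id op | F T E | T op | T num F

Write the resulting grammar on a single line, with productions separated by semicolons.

P, T are directly left-recursive.
For P: α = {num}, β = {num, op E id}. Rewrite as P → β P' and P' → α P' | ε.
For T: α = {op, num F}, β = {id op, F T E}. Rewrite as T → β T' and T' → α T' | ε.

E -> num | num op P | op F | op T; P -> num P' | op E id P'; F -> id op | num F id; T -> id op T' | F T E T'; P' -> num P' | eps; T' -> op T' | num F T' | eps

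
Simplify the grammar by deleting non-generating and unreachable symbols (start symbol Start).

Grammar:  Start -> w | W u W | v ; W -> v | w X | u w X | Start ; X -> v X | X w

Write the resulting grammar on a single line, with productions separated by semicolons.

Start -> w | W u W | v; W -> v | Start

Generating nonterminals: {Start, W}.
Reachable from Start after that: {Start, W}.
Removed useless symbols: {X} and every production mentioning them.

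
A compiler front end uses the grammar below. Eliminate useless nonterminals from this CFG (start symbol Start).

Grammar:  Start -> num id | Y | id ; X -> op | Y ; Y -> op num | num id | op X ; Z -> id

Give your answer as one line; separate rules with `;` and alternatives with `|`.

Generating nonterminals: {Start, X, Y, Z}.
Reachable from Start after that: {Start, X, Y}.
Removed useless symbols: {Z} and every production mentioning them.

Start -> num id | Y | id; X -> op | Y; Y -> op num | num id | op X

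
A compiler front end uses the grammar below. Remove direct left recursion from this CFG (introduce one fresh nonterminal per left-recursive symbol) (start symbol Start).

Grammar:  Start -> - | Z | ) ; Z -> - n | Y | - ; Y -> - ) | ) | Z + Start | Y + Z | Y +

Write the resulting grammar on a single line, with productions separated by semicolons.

Start -> - | Z | ); Z -> - n | Y | -; Y -> - ) Y1 | ) Y1 | Z + Start Y1; Y1 -> + Z Y1 | + Y1 | ε

Directly left-recursive nonterminal: Y.
For Y: α = {+ Z, +}, β = {- ), ), Z + Start}. Rewrite as Y → β Y1 and Y1 → α Y1 | ε.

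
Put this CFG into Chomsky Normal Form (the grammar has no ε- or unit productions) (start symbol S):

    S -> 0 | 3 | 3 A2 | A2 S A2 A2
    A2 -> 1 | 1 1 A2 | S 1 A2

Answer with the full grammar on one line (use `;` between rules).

S -> 0 | 3 | X1 A2 | A2 Y1; A2 -> 1 | X2 Y3 | S Y4; X1 -> 3; X2 -> 1; Y1 -> S Y2; Y2 -> A2 A2; Y3 -> X2 A2; Y4 -> X2 A2

Introduce a nonterminal for each terminal appearing in a rule of length ≥ 2: X1 → 3, X2 → 1.
Binarize each right-hand side of length ≥ 3 by chaining fresh nonterminals (Y1, Y2, …): affected rules were S → A2 S A2 A2; A2 → X2 X2 A2; A2 → S X2 A2.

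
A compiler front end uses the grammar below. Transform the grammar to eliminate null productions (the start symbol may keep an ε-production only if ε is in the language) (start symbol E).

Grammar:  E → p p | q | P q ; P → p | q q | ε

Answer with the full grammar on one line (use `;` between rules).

Nullable set = {P}.
ε ∉ L(G), so no ε-production is kept.

E → p p | q | P q; P → p | q q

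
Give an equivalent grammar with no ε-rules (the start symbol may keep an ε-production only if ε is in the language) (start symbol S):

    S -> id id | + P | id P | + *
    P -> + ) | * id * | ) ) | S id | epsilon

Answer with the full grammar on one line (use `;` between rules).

S -> id id | + P | + | id P | id | + *; P -> + ) | * id * | ) ) | S id

Nullable nonterminals: {P}.
ε ∉ L(G), so no ε-production is kept.
Expand every rule over subsets of its nullable positions: S → + P gives + P | +. S → id P gives id P | id.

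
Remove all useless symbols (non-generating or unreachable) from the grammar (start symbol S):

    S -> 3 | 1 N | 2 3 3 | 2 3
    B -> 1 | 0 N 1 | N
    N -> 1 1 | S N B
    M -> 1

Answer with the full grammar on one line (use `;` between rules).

S -> 3 | 1 N | 2 3 3 | 2 3; B -> 1 | 0 N 1 | N; N -> 1 1 | S N B

Generating nonterminals: {B, M, N, S}.
Reachable from S after that: {B, N, S}.
Removed useless symbols: {M} and every production mentioning them.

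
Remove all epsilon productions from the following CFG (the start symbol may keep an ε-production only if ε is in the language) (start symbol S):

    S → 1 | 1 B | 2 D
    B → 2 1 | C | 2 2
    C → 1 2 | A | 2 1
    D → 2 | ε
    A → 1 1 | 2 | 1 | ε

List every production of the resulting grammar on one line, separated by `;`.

S → 1 | 1 B | 2 D | 2; B → 2 1 | C | 2 2; C → 1 2 | A | 2 1; D → 2; A → 1 1 | 2 | 1

Nullable nonterminals: {A, B, C, D}.
ε ∉ L(G), so no ε-production is kept.
Expand every rule over subsets of its nullable positions: S → 2 D gives 2 D | 2.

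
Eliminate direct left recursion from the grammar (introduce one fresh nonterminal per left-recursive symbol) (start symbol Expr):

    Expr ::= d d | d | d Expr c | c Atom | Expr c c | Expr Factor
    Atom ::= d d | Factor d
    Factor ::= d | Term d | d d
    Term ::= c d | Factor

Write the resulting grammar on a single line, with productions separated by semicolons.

Directly left-recursive nonterminal: Expr.
For Expr: α = {c c, Factor}, β = {d d, d, d Expr c, c Atom}. Rewrite as Expr → β Expr1 and Expr1 → α Expr1 | ε.

Expr ::= d d Expr1 | d Expr1 | d Expr c Expr1 | c Atom Expr1; Atom ::= d d | Factor d; Factor ::= d | Term d | d d; Term ::= c d | Factor; Expr1 ::= c c Expr1 | Factor Expr1 | ε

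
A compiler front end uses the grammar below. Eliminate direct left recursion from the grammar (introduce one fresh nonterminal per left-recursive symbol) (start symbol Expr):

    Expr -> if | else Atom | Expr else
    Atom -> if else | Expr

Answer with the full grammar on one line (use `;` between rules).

Left recursion appears on Expr.
For Expr: α = {else}, β = {if, else Atom}. Rewrite as Expr → β Expr1 and Expr1 → α Expr1 | ε.

Expr -> if Expr1 | else Atom Expr1; Atom -> if else | Expr; Expr1 -> else Expr1 | ε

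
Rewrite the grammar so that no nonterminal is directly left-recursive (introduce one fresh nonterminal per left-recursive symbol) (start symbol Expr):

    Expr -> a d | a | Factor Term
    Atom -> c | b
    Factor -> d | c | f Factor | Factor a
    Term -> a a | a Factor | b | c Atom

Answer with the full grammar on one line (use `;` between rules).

Factor is directly left-recursive.
For Factor: α = {a}, β = {d, c, f Factor}. Rewrite as Factor → β Factor1 and Factor1 → α Factor1 | ε.

Expr -> a d | a | Factor Term; Atom -> c | b; Factor -> d Factor1 | c Factor1 | f Factor Factor1; Term -> a a | a Factor | b | c Atom; Factor1 -> a Factor1 | eps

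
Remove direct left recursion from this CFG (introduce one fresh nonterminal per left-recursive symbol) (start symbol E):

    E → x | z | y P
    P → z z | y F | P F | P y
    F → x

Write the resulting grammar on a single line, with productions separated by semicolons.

Directly left-recursive nonterminal: P.
For P: α = {F, y}, β = {z z, y F}. Rewrite as P → β P' and P' → α P' | ε.

E → x | z | y P; P → z z P' | y F P'; F → x; P' → F P' | y P' | epsilon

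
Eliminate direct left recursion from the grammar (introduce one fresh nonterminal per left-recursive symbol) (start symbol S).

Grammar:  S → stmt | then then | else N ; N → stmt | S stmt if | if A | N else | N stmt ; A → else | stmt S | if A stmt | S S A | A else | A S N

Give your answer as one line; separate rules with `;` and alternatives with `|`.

Left recursion appears on N, A.
For N: α = {else, stmt}, β = {stmt, S stmt if, if A}. Rewrite as N → β N' and N' → α N' | ε.
For A: α = {else, S N}, β = {else, stmt S, if A stmt, S S A}. Rewrite as A → β A' and A' → α A' | ε.

S → stmt | then then | else N; N → stmt N' | S stmt if N' | if A N'; A → else A' | stmt S A' | if A stmt A' | S S A A'; N' → else N' | stmt N' | epsilon; A' → else A' | S N A' | epsilon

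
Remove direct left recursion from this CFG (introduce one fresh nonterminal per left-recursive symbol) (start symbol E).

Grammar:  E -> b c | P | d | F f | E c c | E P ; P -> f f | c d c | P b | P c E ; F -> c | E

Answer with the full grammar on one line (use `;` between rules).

Directly left-recursive nonterminals: E, P.
For E: α = {c c, P}, β = {b c, P, d, F f}. Rewrite as E → β E' and E' → α E' | ε.
For P: α = {b, c E}, β = {f f, c d c}. Rewrite as P → β P' and P' → α P' | ε.

E -> b c E' | P E' | d E' | F f E'; P -> f f P' | c d c P'; F -> c | E; E' -> c c E' | P E' | ε; P' -> b P' | c E P' | ε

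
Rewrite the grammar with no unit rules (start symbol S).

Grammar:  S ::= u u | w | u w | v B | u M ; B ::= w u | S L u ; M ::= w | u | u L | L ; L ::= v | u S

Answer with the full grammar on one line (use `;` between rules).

Unit pairs: M ⇒* {L}.
For each unit pair (A, B), copy every non-unit production of B to A, then drop all unit productions.

S ::= u u | w | u w | v B | u M; B ::= w u | S L u; M ::= v | u S | w | u | u L; L ::= v | u S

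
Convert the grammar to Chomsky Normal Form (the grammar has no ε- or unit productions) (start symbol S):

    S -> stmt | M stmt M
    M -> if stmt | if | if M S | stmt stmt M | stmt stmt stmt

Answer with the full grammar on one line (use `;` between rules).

Introduce a nonterminal for each terminal appearing in a rule of length ≥ 2: X1 → stmt, X2 → if.
Binarize each right-hand side of length ≥ 3 by chaining fresh nonterminals (Y1, Y2, …): affected rules were S → M X1 M; M → X2 M S; M → X1 X1 M; M → X1 X1 X1.

S -> stmt | M Y1; M -> X2 X1 | if | X2 Y2 | X1 Y3 | X1 Y4; X1 -> stmt; X2 -> if; Y1 -> X1 M; Y2 -> M S; Y3 -> X1 M; Y4 -> X1 X1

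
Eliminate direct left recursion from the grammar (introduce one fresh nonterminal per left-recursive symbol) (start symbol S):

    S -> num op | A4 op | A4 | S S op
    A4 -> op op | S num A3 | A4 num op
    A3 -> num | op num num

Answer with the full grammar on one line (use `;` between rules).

S -> num op S' | A4 op S' | A4 S'; A4 -> op op A4' | S num A3 A4'; A3 -> num | op num num; S' -> S op S' | ε; A4' -> num op A4' | ε

S, A4 are directly left-recursive.
For S: α = {S op}, β = {num op, A4 op, A4}. Rewrite as S → β S' and S' → α S' | ε.
For A4: α = {num op}, β = {op op, S num A3}. Rewrite as A4 → β A4' and A4' → α A4' | ε.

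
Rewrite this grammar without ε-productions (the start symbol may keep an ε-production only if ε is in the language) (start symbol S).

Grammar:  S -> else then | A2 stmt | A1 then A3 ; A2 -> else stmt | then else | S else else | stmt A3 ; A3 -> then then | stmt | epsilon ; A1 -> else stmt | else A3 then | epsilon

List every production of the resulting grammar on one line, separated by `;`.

The nullable symbols are {A1, A3}.
ε ∉ L(G), so no ε-production is kept.
Expand every rule over subsets of its nullable positions: S → A1 then A3 gives A1 then A3 | A1 then | then A3 | then. A2 → stmt A3 gives stmt A3 | stmt. A1 → else A3 then gives else A3 then | else then.

S -> else then | A2 stmt | A1 then A3 | A1 then | then A3 | then; A2 -> else stmt | then else | S else else | stmt A3 | stmt; A3 -> then then | stmt; A1 -> else stmt | else A3 then | else then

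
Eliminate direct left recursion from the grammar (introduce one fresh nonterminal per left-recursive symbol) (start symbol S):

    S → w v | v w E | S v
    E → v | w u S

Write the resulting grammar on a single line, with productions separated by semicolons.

S is directly left-recursive.
For S: α = {v}, β = {w v, v w E}. Rewrite as S → β S' and S' → α S' | ε.

S → w v S' | v w E S'; E → v | w u S; S' → v S' | ε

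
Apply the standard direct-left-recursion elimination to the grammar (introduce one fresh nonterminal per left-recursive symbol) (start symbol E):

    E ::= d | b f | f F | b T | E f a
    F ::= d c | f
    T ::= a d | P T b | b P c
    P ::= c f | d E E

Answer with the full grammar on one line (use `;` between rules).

E ::= d E' | b f E' | f F E' | b T E'; F ::= d c | f; T ::= a d | P T b | b P c; P ::= c f | d E E; E' ::= f a E' | ε

Left recursion appears on E.
For E: α = {f a}, β = {d, b f, f F, b T}. Rewrite as E → β E' and E' → α E' | ε.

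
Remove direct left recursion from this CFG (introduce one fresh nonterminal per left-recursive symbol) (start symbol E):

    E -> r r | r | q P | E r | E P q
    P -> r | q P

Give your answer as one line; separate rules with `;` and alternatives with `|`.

E -> r r E' | r E' | q P E'; P -> r | q P; E' -> r E' | P q E' | ε

Left recursion appears on E.
For E: α = {r, P q}, β = {r r, r, q P}. Rewrite as E → β E' and E' → α E' | ε.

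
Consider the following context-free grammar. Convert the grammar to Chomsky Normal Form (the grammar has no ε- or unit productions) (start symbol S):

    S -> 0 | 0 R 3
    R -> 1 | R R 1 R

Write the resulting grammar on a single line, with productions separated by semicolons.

Introduce a nonterminal for each terminal appearing in a rule of length ≥ 2: X1 → 0, X2 → 3, X3 → 1.
Binarize each right-hand side of length ≥ 3 by chaining fresh nonterminals (Y1, Y2, …): affected rules were S → X1 R X2; R → R R X3 R.

S -> 0 | X1 Y1; R -> 1 | R Y2; X1 -> 0; X2 -> 3; X3 -> 1; Y1 -> R X2; Y2 -> R Y3; Y3 -> X3 R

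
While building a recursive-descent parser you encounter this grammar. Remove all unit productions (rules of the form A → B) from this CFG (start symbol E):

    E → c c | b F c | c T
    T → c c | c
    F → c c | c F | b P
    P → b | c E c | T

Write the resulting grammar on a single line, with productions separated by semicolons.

Unit pairs: P ⇒* {T}.
For every A with A ⇒* B via unit rules, add B's non-unit alternatives to A; then delete every rule of the form X → Y.

E → c c | b F c | c T; T → c c | c; F → c c | c F | b P; P → b | c E c | c c | c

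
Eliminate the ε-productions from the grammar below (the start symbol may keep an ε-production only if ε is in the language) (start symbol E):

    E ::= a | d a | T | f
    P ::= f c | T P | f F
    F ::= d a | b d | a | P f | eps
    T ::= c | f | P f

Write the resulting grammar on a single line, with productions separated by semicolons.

The nullable symbols are {F}.
ε ∉ L(G), so no ε-production is kept.
For each production, add variants omitting each subset of nullable occurrences: P → f F gives f F | f.

E ::= a | d a | T | f; P ::= f c | T P | f F | f; F ::= d a | b d | a | P f; T ::= c | f | P f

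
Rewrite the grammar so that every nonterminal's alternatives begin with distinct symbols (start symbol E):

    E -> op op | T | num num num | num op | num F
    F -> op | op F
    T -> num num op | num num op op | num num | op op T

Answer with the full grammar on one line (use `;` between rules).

E has alternatives sharing prefix 'num': factor to E → num E' with E' → num num | op | F.
F has alternatives sharing prefix 'op': factor to F → op F' with F' → ε | F.
T has alternatives sharing prefix 'num num': factor to T → num num T' with T' → op | op op | ε.
T' has alternatives sharing prefix 'op': factor to T' → op T'' with T'' → ε | op.

E -> op op | T | num E'; F -> op F'; T -> op op T | num num T'; E' -> num num | op | F; F' -> ε | F; T' -> ε | op T''; T'' -> ε | op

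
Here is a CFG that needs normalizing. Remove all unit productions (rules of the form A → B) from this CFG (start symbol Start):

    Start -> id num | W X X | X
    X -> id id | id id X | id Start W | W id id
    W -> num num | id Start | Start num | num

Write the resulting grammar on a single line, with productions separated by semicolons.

Unit pairs: Start ⇒* {X}.
For every A with A ⇒* B via unit rules, add B's non-unit alternatives to A; then delete every rule of the form X → Y.

Start -> id num | W X X | id id | id id X | id Start W | W id id; X -> id id | id id X | id Start W | W id id; W -> num num | id Start | Start num | num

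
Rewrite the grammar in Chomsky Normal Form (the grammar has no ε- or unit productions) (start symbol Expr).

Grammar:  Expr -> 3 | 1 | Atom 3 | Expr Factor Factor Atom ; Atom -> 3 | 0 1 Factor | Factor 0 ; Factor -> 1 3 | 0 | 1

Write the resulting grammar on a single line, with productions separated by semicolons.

Introduce a nonterminal for each terminal appearing in a rule of length ≥ 2: X1 → 3, X2 → 0, X3 → 1.
Binarize each right-hand side of length ≥ 3 by chaining fresh nonterminals (Y1, Y2, …): affected rules were Expr → Expr Factor Factor Atom; Atom → X2 X3 Factor.

Expr -> 3 | 1 | Atom X1 | Expr Y1; Atom -> 3 | X2 Y3 | Factor X2; Factor -> X3 X1 | 0 | 1; X1 -> 3; X2 -> 0; X3 -> 1; Y1 -> Factor Y2; Y2 -> Factor Atom; Y3 -> X3 Factor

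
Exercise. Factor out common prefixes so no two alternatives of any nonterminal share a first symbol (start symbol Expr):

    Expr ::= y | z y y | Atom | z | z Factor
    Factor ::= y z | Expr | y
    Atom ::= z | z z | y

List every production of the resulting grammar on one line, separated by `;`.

Expr has alternatives sharing prefix 'z': factor to Expr → z Expr1 with Expr1 → y y | ε | Factor.
Factor has alternatives sharing prefix 'y': factor to Factor → y Factor1 with Factor1 → z | ε.
Atom has alternatives sharing prefix 'z': factor to Atom → z Atom1 with Atom1 → ε | z.

Expr ::= y | Atom | z Expr1; Factor ::= Expr | y Factor1; Atom ::= y | z Atom1; Expr1 ::= y y | ε | Factor; Factor1 ::= z | ε; Atom1 ::= ε | z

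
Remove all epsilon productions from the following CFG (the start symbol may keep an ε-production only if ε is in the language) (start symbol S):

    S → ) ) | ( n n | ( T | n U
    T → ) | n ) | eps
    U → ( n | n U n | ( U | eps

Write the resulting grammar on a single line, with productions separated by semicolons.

Nullable nonterminals: {T, U}.
ε ∉ L(G), so no ε-production is kept.
Expand every rule over subsets of its nullable positions: S → ( T gives ( T | (. S → n U gives n U | n. U → n U n gives n U n | n n. U → ( U gives ( U | (.

S → ) ) | ( n n | ( T | ( | n U | n; T → ) | n ); U → ( n | n U n | n n | ( U | (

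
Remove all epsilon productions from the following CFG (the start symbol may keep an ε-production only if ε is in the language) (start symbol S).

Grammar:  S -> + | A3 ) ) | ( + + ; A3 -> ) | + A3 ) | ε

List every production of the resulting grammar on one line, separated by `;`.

S -> + | A3 ) ) | ) ) | ( + +; A3 -> ) | + A3 ) | + )

Nullable set = {A3}.
ε ∉ L(G), so no ε-production is kept.
For each production, add variants omitting each subset of nullable occurrences: S → A3 ) ) gives A3 ) ) | ) ). A3 → + A3 ) gives + A3 ) | + ).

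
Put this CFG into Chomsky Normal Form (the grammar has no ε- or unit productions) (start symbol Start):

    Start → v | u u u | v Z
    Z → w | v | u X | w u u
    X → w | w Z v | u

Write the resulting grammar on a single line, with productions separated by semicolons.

Start → v | X1 Y1 | X2 Z; Z → w | v | X1 X | X3 Y2; X → w | X3 Y3 | u; X1 → u; X2 → v; X3 → w; Y1 → X1 X1; Y2 → X1 X1; Y3 → Z X2

Introduce a nonterminal for each terminal appearing in a rule of length ≥ 2: X1 → u, X2 → v, X3 → w.
Binarize each right-hand side of length ≥ 3 by chaining fresh nonterminals (Y1, Y2, …): affected rules were Start → X1 X1 X1; Z → X3 X1 X1; X → X3 Z X2.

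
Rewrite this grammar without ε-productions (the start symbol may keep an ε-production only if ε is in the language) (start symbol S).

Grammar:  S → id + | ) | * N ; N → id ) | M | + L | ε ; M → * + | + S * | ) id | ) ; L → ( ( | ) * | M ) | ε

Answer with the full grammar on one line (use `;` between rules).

S → id + | ) | * N | *; N → id ) | M | + L | +; M → * + | + S * | ) id | ); L → ( ( | ) * | M )

Nullable nonterminals: {L, N}.
ε ∉ L(G), so no ε-production is kept.
Expand every rule over subsets of its nullable positions: S → * N gives * N | *. N → + L gives + L | +.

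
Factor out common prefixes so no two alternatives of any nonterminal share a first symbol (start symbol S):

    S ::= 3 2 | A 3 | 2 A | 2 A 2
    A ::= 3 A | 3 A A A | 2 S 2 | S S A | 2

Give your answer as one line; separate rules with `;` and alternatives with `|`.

S ::= 3 2 | A 3 | 2 A S'; A ::= S S A | 3 A A' | 2 A''; S' ::= ε | 2; A' ::= ε | A A; A'' ::= S 2 | ε

S has alternatives sharing prefix '2 A': factor to S → 2 A S' with S' → ε | 2.
A has alternatives sharing prefix '3 A': factor to A → 3 A A' with A' → ε | A A.
A has alternatives sharing prefix '2': factor to A → 2 A'' with A'' → S 2 | ε.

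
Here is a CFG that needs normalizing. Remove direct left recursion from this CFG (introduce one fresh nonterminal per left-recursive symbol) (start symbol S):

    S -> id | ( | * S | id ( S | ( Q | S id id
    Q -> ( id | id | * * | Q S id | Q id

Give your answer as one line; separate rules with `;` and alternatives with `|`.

Directly left-recursive nonterminals: S, Q.
For S: α = {id id}, β = {id, (, * S, id ( S, ( Q}. Rewrite as S → β S' and S' → α S' | ε.
For Q: α = {S id, id}, β = {( id, id, * *}. Rewrite as Q → β Q' and Q' → α Q' | ε.

S -> id S' | ( S' | * S S' | id ( S S' | ( Q S'; Q -> ( id Q' | id Q' | * * Q'; S' -> id id S' | ε; Q' -> S id Q' | id Q' | ε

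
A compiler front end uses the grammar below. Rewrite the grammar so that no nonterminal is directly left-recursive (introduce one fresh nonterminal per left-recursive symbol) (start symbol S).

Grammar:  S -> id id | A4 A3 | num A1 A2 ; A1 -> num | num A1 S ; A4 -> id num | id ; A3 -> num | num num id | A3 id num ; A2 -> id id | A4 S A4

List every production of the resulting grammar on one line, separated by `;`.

A3 is directly left-recursive.
For A3: α = {id num}, β = {num, num num id}. Rewrite as A3 → β A3' and A3' → α A3' | ε.

S -> id id | A4 A3 | num A1 A2; A1 -> num | num A1 S; A4 -> id num | id; A3 -> num A3' | num num id A3'; A2 -> id id | A4 S A4; A3' -> id num A3' | epsilon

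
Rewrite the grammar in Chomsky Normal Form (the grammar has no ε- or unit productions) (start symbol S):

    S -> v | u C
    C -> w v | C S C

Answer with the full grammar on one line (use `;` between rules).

Introduce a nonterminal for each terminal appearing in a rule of length ≥ 2: X1 → u, X2 → w, X3 → v.
Binarize each right-hand side of length ≥ 3 by chaining fresh nonterminals (Y1, Y2, …): affected rules were C → C S C.

S -> v | X1 C; C -> X2 X3 | C Y1; X1 -> u; X2 -> w; X3 -> v; Y1 -> S C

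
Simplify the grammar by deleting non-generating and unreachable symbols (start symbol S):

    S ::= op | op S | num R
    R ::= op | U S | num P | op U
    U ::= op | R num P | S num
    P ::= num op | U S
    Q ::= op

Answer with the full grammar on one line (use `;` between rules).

S ::= op | op S | num R; R ::= op | U S | num P | op U; U ::= op | R num P | S num; P ::= num op | U S

Generating nonterminals: {P, Q, R, S, U}.
Reachable from S after that: {P, R, S, U}.
Removed useless symbols: {Q} and every production mentioning them.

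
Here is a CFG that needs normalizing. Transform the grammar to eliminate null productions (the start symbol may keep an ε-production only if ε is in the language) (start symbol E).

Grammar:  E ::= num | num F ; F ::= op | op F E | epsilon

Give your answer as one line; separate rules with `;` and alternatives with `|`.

The nullable symbols are {F}.
ε ∉ L(G), so no ε-production is kept.
For each production, add variants omitting each subset of nullable occurrences: F → op F E gives op F E | op E.

E ::= num | num F; F ::= op | op F E | op E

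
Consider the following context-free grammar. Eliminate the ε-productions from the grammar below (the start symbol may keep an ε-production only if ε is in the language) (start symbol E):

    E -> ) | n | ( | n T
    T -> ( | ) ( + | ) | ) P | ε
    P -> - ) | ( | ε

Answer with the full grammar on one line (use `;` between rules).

E -> ) | n | ( | n T; T -> ( | ) ( + | ) | ) P; P -> - ) | (

Nullable set = {P, T}.
ε ∉ L(G), so no ε-production is kept.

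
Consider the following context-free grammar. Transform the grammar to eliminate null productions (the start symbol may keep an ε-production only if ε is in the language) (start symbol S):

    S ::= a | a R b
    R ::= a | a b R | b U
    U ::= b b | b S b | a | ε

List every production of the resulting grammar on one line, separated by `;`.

Nullable nonterminals: {U}.
ε ∉ L(G), so no ε-production is kept.
Add the nullable-subset variants: R → b U gives b U | b.

S ::= a | a R b; R ::= a | a b R | b U | b; U ::= b b | b S b | a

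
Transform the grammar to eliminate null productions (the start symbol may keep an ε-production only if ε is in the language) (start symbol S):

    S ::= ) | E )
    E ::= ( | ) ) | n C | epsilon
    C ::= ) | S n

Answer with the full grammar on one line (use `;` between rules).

Nullable nonterminals: {E}.
ε ∉ L(G), so no ε-production is kept.

S ::= ) | E ); E ::= ( | ) ) | n C; C ::= ) | S n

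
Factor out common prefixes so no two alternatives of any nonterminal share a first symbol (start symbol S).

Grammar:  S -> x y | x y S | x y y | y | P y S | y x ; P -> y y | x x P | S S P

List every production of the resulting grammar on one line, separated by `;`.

S -> P y S | x y S' | y S''; P -> y y | x x P | S S P; S' -> ε | S | y; S'' -> ε | x

S has alternatives sharing prefix 'x y': factor to S → x y S' with S' → ε | S | y.
S has alternatives sharing prefix 'y': factor to S → y S'' with S'' → ε | x.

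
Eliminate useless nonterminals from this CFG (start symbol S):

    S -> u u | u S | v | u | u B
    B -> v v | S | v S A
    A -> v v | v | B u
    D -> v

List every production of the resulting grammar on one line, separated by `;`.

Generating nonterminals: {A, B, D, S}.
Reachable from S after that: {A, B, S}.
Removed useless symbols: {D} and every production mentioning them.

S -> u u | u S | v | u | u B; B -> v v | S | v S A; A -> v v | v | B u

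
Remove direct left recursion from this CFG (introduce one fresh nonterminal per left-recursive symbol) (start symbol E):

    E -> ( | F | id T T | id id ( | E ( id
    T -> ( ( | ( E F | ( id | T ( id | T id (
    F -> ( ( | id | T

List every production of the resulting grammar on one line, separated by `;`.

E -> ( E' | F E' | id T T E' | id id ( E'; T -> ( ( T' | ( E F T' | ( id T'; F -> ( ( | id | T; E' -> ( id E' | ε; T' -> ( id T' | id ( T' | ε

E, T are directly left-recursive.
For E: α = {( id}, β = {(, F, id T T, id id (}. Rewrite as E → β E' and E' → α E' | ε.
For T: α = {( id, id (}, β = {( (, ( E F, ( id}. Rewrite as T → β T' and T' → α T' | ε.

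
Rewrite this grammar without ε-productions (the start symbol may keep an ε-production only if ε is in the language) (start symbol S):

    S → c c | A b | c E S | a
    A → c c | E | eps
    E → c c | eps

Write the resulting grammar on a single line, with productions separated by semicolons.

S → c c | A b | b | c E S | c S | a; A → c c | E; E → c c

Nullable set = {A, E}.
ε ∉ L(G), so no ε-production is kept.
For each production, add variants omitting each subset of nullable occurrences: S → A b gives A b | b. S → c E S gives c E S | c S.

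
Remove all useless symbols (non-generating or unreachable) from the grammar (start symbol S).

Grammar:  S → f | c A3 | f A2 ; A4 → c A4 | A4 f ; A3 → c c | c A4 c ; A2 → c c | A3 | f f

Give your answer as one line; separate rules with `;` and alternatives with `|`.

S → f | c A3 | f A2; A3 → c c; A2 → c c | A3 | f f

Generating nonterminals: {A2, A3, S}.
Reachable from S after that: {A2, A3, S}.
Removed useless symbols: {A4} and every production mentioning them.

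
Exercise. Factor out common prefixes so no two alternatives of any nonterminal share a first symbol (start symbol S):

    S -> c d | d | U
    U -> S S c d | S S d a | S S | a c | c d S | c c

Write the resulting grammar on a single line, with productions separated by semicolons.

S -> c d | d | U; U -> a c | S S U' | c U''; U' -> c d | d a | ε; U'' -> d S | c

U has alternatives sharing prefix 'S S': factor to U → S S U' with U' → c d | d a | ε.
U has alternatives sharing prefix 'c': factor to U → c U'' with U'' → d S | c.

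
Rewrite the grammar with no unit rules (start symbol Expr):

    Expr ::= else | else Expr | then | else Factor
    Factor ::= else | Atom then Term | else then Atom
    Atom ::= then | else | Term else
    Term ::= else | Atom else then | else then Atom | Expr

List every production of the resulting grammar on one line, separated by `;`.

Expr ::= else | else Expr | then | else Factor; Factor ::= else | Atom then Term | else then Atom; Atom ::= then | else | Term else; Term ::= else | Atom else then | else then Atom | else Expr | then | else Factor

Unit pairs: Term ⇒* {Expr}.
For every A with A ⇒* B via unit rules, add B's non-unit alternatives to A; then delete every rule of the form X → Y.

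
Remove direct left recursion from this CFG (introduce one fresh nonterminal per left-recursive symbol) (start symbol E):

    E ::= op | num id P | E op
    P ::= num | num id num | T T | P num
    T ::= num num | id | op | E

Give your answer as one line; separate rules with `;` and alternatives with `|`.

Left recursion appears on E, P.
For E: α = {op}, β = {op, num id P}. Rewrite as E → β E' and E' → α E' | ε.
For P: α = {num}, β = {num, num id num, T T}. Rewrite as P → β P' and P' → α P' | ε.

E ::= op E' | num id P E'; P ::= num P' | num id num P' | T T P'; T ::= num num | id | op | E; E' ::= op E' | ε; P' ::= num P' | ε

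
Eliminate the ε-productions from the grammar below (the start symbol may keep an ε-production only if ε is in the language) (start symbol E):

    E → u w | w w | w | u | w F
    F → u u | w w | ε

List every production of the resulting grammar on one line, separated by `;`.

Nullable nonterminals: {F}.
ε ∉ L(G), so no ε-production is kept.

E → u w | w w | w | u | w F; F → u u | w w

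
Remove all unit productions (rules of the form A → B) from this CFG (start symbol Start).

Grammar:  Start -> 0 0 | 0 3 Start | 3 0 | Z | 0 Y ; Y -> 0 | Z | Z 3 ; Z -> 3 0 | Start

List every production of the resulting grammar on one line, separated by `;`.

Start -> 3 0 | 0 0 | 0 3 Start | 0 Y; Y -> 3 0 | 0 0 | 0 3 Start | 0 Y | 0 | Z 3; Z -> 3 0 | 0 0 | 0 3 Start | 0 Y

Unit pairs: Start ⇒* {Z}; Y ⇒* {Start, Z}; Z ⇒* {Start}.
For every A with A ⇒* B via unit rules, add B's non-unit alternatives to A; then delete every rule of the form X → Y.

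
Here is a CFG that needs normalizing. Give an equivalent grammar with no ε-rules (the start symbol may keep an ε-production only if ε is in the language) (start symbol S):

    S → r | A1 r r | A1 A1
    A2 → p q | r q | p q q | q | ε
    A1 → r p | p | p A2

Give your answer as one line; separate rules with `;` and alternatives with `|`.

S → r | A1 r r | A1 A1; A2 → p q | r q | p q q | q; A1 → r p | p | p A2

Nullable set = {A2}.
ε ∉ L(G), so no ε-production is kept.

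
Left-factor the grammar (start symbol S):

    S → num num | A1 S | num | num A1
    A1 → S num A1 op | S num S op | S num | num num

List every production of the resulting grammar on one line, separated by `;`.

S has alternatives sharing prefix 'num': factor to S → num S' with S' → num | ε | A1.
A1 has alternatives sharing prefix 'S num': factor to A1 → S num A1' with A1' → A1 op | S op | ε.

S → A1 S | num S'; A1 → num num | S num A1'; S' → num | ε | A1; A1' → A1 op | S op | ε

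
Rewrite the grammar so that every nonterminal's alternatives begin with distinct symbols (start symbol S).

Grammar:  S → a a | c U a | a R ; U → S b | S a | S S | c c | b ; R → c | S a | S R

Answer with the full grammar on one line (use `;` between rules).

S → c U a | a S'; U → c c | b | S U'; R → c | S R'; S' → a | R; U' → b | a | S; R' → a | R

S has alternatives sharing prefix 'a': factor to S → a S' with S' → a | R.
U has alternatives sharing prefix 'S': factor to U → S U' with U' → b | a | S.
R has alternatives sharing prefix 'S': factor to R → S R' with R' → a | R.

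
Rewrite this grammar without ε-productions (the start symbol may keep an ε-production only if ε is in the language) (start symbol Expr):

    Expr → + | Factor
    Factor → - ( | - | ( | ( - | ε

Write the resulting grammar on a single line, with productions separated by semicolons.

Expr → + | Factor | ε; Factor → - ( | - | ( | ( -

The nullable symbols are {Expr, Factor}.
ε ∈ L(G) since Expr is nullable, so keep Expr → ε.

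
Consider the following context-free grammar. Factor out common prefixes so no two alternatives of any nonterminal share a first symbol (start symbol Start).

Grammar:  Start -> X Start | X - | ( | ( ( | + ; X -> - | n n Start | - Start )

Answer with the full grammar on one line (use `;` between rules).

Start has alternatives sharing prefix 'X': factor to Start → X Start1 with Start1 → Start | -.
Start has alternatives sharing prefix '(': factor to Start → ( Start2 with Start2 → ε | (.
X has alternatives sharing prefix '-': factor to X → - X1 with X1 → ε | Start ).

Start -> + | X Start1 | ( Start2; X -> n n Start | - X1; Start1 -> Start | -; Start2 -> ε | (; X1 -> ε | Start )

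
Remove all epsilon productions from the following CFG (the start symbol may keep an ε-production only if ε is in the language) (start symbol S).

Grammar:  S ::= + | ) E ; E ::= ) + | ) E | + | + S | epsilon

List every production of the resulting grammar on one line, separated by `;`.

S ::= + | ) E | ); E ::= ) + | ) E | ) | + | + S

Nullable set = {E}.
ε ∉ L(G), so no ε-production is kept.
For each production, add variants omitting each subset of nullable occurrences: S → ) E gives ) E | ). E → ) E gives ) E | ).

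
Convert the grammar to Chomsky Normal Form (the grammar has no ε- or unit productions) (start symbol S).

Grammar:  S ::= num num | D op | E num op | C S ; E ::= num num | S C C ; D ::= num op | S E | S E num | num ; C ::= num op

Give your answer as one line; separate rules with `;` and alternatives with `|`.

Introduce a nonterminal for each terminal appearing in a rule of length ≥ 2: X1 → num, X2 → op.
Binarize each right-hand side of length ≥ 3 by chaining fresh nonterminals (Y1, Y2, …): affected rules were S → E X1 X2; E → S C C; D → S E X1.

S ::= X1 X1 | D X2 | E Y1 | C S; E ::= X1 X1 | S Y2; D ::= X1 X2 | S E | S Y3 | num; C ::= X1 X2; X1 ::= num; X2 ::= op; Y1 ::= X1 X2; Y2 ::= C C; Y3 ::= E X1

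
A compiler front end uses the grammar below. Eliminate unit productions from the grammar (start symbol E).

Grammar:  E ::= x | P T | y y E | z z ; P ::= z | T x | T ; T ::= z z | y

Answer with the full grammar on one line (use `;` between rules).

E ::= x | P T | y y E | z z; P ::= z | T x | z z | y; T ::= z z | y

Unit pairs: P ⇒* {T}.
Replace each nonterminal's rules with the union of the non-unit rules of every nonterminal it unit-derives.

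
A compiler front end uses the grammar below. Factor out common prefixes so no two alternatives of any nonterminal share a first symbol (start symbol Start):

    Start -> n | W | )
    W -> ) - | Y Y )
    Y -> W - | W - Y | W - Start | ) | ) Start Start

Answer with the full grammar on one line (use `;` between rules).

Y has alternatives sharing prefix 'W -': factor to Y → W - Y1 with Y1 → ε | Y | Start.
Y has alternatives sharing prefix ')': factor to Y → ) Y2 with Y2 → ε | Start Start.

Start -> n | W | ); W -> ) - | Y Y ); Y -> W - Y1 | ) Y2; Y1 -> eps | Y | Start; Y2 -> eps | Start Start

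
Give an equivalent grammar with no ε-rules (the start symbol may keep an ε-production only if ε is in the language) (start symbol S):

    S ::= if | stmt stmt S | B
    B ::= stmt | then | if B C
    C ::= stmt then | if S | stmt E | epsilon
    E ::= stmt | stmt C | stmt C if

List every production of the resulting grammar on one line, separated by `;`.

The nullable symbols are {C}.
ε ∉ L(G), so no ε-production is kept.
Expand every rule over subsets of its nullable positions: B → if B C gives if B C | if B. E → stmt C if gives stmt C if | stmt if.

S ::= if | stmt stmt S | B; B ::= stmt | then | if B C | if B; C ::= stmt then | if S | stmt E; E ::= stmt | stmt C | stmt C if | stmt if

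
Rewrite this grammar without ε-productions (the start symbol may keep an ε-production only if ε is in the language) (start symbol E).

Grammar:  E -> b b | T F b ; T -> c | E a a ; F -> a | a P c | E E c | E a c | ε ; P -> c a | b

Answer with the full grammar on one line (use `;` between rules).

E -> b b | T F b | T b; T -> c | E a a; F -> a | a P c | E E c | E a c; P -> c a | b

The nullable symbols are {F}.
ε ∉ L(G), so no ε-production is kept.
Expand every rule over subsets of its nullable positions: E → T F b gives T F b | T b.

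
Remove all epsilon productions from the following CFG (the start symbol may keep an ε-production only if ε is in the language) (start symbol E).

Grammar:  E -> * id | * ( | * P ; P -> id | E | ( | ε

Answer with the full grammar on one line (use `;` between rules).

Nullable set = {P}.
ε ∉ L(G), so no ε-production is kept.
Add the nullable-subset variants: E → * P gives * P | *.

E -> * id | * ( | * P | *; P -> id | E | (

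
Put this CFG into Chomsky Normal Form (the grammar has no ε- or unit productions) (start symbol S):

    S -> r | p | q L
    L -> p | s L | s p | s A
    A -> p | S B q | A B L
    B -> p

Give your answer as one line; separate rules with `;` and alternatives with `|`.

Introduce a nonterminal for each terminal appearing in a rule of length ≥ 2: X1 → q, X2 → s, X3 → p.
Binarize each right-hand side of length ≥ 3 by chaining fresh nonterminals (Y1, Y2, …): affected rules were A → S B X1; A → A B L.

S -> r | p | X1 L; L -> p | X2 L | X2 X3 | X2 A; A -> p | S Y1 | A Y2; B -> p; X1 -> q; X2 -> s; X3 -> p; Y1 -> B X1; Y2 -> B L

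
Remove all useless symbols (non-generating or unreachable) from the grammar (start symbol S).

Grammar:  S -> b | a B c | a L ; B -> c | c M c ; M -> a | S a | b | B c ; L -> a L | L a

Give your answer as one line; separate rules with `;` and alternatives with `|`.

S -> b | a B c; B -> c | c M c; M -> a | S a | b | B c

Generating nonterminals: {B, M, S}.
Reachable from S after that: {B, M, S}.
Removed useless symbols: {L} and every production mentioning them.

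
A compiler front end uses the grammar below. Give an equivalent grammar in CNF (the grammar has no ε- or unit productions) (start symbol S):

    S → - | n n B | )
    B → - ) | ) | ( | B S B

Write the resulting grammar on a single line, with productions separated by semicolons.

S → - | X1 Y1 | ); B → X2 X3 | ) | ( | B Y2; X1 → n; X2 → -; X3 → ); Y1 → X1 B; Y2 → S B

Introduce a nonterminal for each terminal appearing in a rule of length ≥ 2: X1 → n, X2 → -, X3 → ).
Binarize each right-hand side of length ≥ 3 by chaining fresh nonterminals (Y1, Y2, …): affected rules were S → X1 X1 B; B → B S B.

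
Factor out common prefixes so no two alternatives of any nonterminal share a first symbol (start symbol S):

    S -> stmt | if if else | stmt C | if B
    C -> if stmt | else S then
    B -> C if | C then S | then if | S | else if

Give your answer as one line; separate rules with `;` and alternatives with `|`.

S -> stmt S' | if S''; C -> if stmt | else S then; B -> then if | S | else if | C B'; S' -> epsilon | C; S'' -> if else | B; B' -> if | then S

S has alternatives sharing prefix 'stmt': factor to S → stmt S' with S' → ε | C.
S has alternatives sharing prefix 'if': factor to S → if S'' with S'' → if else | B.
B has alternatives sharing prefix 'C': factor to B → C B' with B' → if | then S.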